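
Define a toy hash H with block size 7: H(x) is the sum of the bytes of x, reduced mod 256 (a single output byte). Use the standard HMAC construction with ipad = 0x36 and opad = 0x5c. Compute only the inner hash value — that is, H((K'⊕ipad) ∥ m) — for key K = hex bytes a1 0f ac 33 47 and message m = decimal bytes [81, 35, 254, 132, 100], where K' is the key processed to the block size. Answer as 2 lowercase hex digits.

Key hex bytes a1 0f ac 33 47 is 5 bytes ≤ B = 7; zero-pad to 7 bytes: K' = a1 0f ac 33 47 00 00.
K' ⊕ ipad = 97 39 9a 05 71 36 36.
Inner input = 97 39 9a 05 71 36 36 ∥ 51 23 fe 84 64.
Inner hash: sum = 151+57+154+5+113+54+54+81+35+254+132+100 = 1190; mod 256 = 166 → a6.

a6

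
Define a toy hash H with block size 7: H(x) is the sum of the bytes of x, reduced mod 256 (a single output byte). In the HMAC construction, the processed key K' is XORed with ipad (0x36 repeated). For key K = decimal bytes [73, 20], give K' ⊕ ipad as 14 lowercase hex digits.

Key decimal bytes [73, 20] = 49 14 is 2 bytes ≤ B = 7; zero-pad to 7 bytes: K' = 49 14 00 00 00 00 00.
XOR each byte with 0x36: 49⊕36=7f, 14⊕36=22, 00⊕36=36, 00⊕36=36, 00⊕36=36, 00⊕36=36, 00⊕36=36.

7f223636363636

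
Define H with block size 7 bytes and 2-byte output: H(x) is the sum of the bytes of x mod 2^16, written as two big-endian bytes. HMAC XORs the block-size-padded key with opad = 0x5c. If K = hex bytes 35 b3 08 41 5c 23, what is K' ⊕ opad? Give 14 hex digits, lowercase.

Key hex bytes 35 b3 08 41 5c 23 is 6 bytes ≤ B = 7; zero-pad to 7 bytes: K' = 35 b3 08 41 5c 23 00.
XOR each byte with 0x5c: 35⊕5c=69, b3⊕5c=ef, 08⊕5c=54, 41⊕5c=1d, 5c⊕5c=00, 23⊕5c=7f, 00⊕5c=5c.

69ef541d007f5c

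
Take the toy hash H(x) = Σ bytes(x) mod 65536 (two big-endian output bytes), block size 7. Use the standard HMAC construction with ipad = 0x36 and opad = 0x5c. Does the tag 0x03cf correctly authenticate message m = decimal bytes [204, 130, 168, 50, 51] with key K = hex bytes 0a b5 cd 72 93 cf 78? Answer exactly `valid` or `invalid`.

valid

Key hex bytes 0a b5 cd 72 93 cf 78 is exactly B = 7 bytes: K' = 0a b5 cd 72 93 cf 78.
K' ⊕ ipad = 3c 83 fb 44 a5 f9 4e; K' ⊕ opad = 56 e9 91 2e cf 93 24.
Inner hash: sum = 60+131+251+68+165+249+78+204+130+168+50+51 = 1605 → 06 45.
Outer hash (recomputed tag): sum = 86+233+145+46+207+147+36+6+69 = 975 → 03 cf.
Recomputed tag = 03cf; claimed = 03cf → match.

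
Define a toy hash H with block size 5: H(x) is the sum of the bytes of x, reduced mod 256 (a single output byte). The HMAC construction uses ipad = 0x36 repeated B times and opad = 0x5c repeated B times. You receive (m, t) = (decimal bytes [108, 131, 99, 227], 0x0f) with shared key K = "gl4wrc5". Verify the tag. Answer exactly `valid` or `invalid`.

valid

Key "gl4wrc5" = 67 6c 34 77 72 63 35 is 7 bytes > B = 5, so hash it first: H(key) = 88, then zero-pad to 5 bytes: K' = 88 00 00 00 00.
K' ⊕ ipad = be 36 36 36 36; K' ⊕ opad = d4 5c 5c 5c 5c.
Inner hash: sum = 190+54+54+54+54+108+131+99+227 = 971; mod 256 = 203 → cb.
Outer hash (recomputed tag): sum = 212+92+92+92+92+203 = 783; mod 256 = 15 → 0f.
Recomputed tag = 0f; claimed = 0f → match.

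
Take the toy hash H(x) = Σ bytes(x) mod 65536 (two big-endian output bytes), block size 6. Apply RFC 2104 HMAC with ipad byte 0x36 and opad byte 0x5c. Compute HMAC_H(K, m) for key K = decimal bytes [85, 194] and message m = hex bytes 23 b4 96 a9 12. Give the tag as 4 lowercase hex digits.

Key decimal bytes [85, 194] = 55 c2 is 2 bytes ≤ B = 6; zero-pad to 6 bytes: K' = 55 c2 00 00 00 00.
K' ⊕ ipad = 63 f4 36 36 36 36.  K' ⊕ opad = 09 9e 5c 5c 5c 5c.
Inner input = (K'⊕ipad) ∥ m = 63 f4 36 36 36 36 ∥ 23 b4 96 a9 12.
Inner hash: sum = 99+244+54+54+54+54+35+180+150+169+18 = 1111 → 04 57.
Outer input = (K'⊕opad) ∥ inner = 09 9e 5c 5c 5c 5c ∥ 04 57.
Outer hash (tag): sum = 9+158+92+92+92+92+4+87 = 626 → 02 72.

0272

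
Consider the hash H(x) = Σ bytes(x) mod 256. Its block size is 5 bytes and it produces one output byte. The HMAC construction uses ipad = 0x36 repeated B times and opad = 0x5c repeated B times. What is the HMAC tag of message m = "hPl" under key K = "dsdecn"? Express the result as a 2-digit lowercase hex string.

e0

Key "dsdecn" = 64 73 64 65 63 6e is 6 bytes > B = 5, so hash it first: H(key) = 71, then zero-pad to 5 bytes: K' = 71 00 00 00 00.
K' ⊕ ipad = 47 36 36 36 36.  K' ⊕ opad = 2d 5c 5c 5c 5c.
Inner input = (K'⊕ipad) ∥ m = 47 36 36 36 36 ∥ 68 50 6c.
Inner hash: sum = 71+54+54+54+54+104+80+108 = 579; mod 256 = 67 → 43.
Outer input = (K'⊕opad) ∥ inner = 2d 5c 5c 5c 5c ∥ 43.
Outer hash (tag): sum = 45+92+92+92+92+67 = 480; mod 256 = 224 → e0.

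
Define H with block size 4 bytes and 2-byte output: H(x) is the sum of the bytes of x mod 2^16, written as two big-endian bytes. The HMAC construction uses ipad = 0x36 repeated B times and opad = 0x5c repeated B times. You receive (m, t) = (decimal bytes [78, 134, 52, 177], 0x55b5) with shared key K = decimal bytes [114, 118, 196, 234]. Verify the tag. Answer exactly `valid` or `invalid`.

invalid

Key decimal bytes [114, 118, 196, 234] = 72 76 c4 ea is exactly B = 4 bytes: K' = 72 76 c4 ea.
K' ⊕ ipad = 44 40 f2 dc; K' ⊕ opad = 2e 2a 98 b6.
Inner hash: sum = 68+64+242+220+78+134+52+177 = 1035 → 04 0b.
Outer hash (recomputed tag): sum = 46+42+152+182+4+11 = 437 → 01 b5.
Recomputed tag = 01b5; claimed = 55b5 → mismatch.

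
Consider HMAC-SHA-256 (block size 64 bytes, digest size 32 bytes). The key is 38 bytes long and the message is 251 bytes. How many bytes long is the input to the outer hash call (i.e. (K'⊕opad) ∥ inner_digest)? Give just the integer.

96

Key is 38 ≤ 64 bytes, zero-padded: |K'| = 64.
Outer input = (K'⊕opad) ∥ H(inner) → 64 + 32 = 96 bytes.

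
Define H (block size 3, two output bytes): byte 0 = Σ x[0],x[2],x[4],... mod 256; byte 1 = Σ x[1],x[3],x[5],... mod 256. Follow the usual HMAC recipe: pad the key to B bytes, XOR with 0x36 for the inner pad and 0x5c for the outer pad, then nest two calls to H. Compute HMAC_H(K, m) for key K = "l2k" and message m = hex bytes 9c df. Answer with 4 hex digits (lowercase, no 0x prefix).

Key "l2k" = 6c 32 6b is exactly B = 3 bytes: K' = 6c 32 6b.
K' ⊕ ipad = 5a 04 5d.  K' ⊕ opad = 30 6e 37.
Inner input = (K'⊕ipad) ∥ m = 5a 04 5d ∥ 9c df.
Inner hash: even-index sum = 406 mod 256 = 150; odd-index sum = 160 mod 256 = 160 → 96 a0.
Outer input = (K'⊕opad) ∥ inner = 30 6e 37 ∥ 96 a0.
Outer hash (tag): even-index sum = 263 mod 256 = 7; odd-index sum = 260 mod 256 = 4 → 07 04.

0704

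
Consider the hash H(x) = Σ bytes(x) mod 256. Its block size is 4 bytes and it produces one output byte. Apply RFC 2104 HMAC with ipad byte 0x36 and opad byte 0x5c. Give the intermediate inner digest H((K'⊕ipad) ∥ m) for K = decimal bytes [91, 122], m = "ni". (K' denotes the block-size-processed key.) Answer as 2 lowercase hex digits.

fc

Key decimal bytes [91, 122] = 5b 7a is 2 bytes ≤ B = 4; zero-pad to 4 bytes: K' = 5b 7a 00 00.
K' ⊕ ipad = 6d 4c 36 36.
Inner input = 6d 4c 36 36 ∥ 6e 69.
Inner hash: sum = 109+76+54+54+110+105 = 508; mod 256 = 252 → fc.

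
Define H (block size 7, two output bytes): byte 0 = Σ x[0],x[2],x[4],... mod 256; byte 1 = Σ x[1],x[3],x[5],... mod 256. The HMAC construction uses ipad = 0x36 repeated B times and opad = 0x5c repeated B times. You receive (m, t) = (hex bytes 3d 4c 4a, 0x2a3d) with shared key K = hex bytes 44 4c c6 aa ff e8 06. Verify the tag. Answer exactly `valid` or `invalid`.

Key hex bytes 44 4c c6 aa ff e8 06 is exactly B = 7 bytes: K' = 44 4c c6 aa ff e8 06.
K' ⊕ ipad = 72 7a f0 9c c9 de 30; K' ⊕ opad = 18 10 9a f6 a3 b4 5a.
Inner hash: even-index sum = 679 mod 256 = 167; odd-index sum = 635 mod 256 = 123 → a7 7b.
Outer hash (recomputed tag): even-index sum = 554 mod 256 = 42; odd-index sum = 609 mod 256 = 97 → 2a 61.
Recomputed tag = 2a61; claimed = 2a3d → mismatch.

invalid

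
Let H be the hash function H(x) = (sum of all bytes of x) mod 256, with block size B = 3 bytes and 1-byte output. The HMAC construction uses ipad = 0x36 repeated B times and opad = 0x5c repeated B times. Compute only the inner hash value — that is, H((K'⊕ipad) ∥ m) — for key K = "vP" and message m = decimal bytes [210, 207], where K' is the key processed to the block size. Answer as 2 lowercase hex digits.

7d

Key "vP" = 76 50 is 2 bytes ≤ B = 3; zero-pad to 3 bytes: K' = 76 50 00.
K' ⊕ ipad = 40 66 36.
Inner input = 40 66 36 ∥ d2 cf.
Inner hash: sum = 64+102+54+210+207 = 637; mod 256 = 125 → 7d.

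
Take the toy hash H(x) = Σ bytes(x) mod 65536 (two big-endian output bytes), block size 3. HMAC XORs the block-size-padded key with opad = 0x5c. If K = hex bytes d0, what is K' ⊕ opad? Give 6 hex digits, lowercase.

Key hex bytes d0 is 1 byte ≤ B = 3; zero-pad to 3 bytes: K' = d0 00 00.
XOR each byte with 0x5c: d0⊕5c=8c, 00⊕5c=5c, 00⊕5c=5c.

8c5c5c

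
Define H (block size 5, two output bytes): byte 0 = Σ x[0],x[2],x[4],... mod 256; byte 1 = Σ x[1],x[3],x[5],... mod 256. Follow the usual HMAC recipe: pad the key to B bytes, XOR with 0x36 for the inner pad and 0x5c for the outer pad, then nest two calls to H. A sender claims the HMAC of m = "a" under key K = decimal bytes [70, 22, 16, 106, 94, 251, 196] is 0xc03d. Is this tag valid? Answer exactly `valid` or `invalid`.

valid

Key decimal bytes [70, 22, 16, 106, 94, 251, 196] = 46 16 10 6a 5e fb c4 is 7 bytes > B = 5, so hash it first: H(key) = 78 7b, then zero-pad to 5 bytes: K' = 78 7b 00 00 00.
K' ⊕ ipad = 4e 4d 36 36 36; K' ⊕ opad = 24 27 5c 5c 5c.
Inner hash: even-index sum = 186 mod 256 = 186; odd-index sum = 228 mod 256 = 228 → ba e4.
Outer hash (recomputed tag): even-index sum = 448 mod 256 = 192; odd-index sum = 317 mod 256 = 61 → c0 3d.
Recomputed tag = c03d; claimed = c03d → match.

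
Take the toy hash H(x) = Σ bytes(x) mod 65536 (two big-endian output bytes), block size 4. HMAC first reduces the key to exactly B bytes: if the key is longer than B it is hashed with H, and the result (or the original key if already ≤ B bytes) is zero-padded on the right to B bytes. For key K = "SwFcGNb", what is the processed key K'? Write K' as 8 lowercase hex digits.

026a0000

|K| = 7 > B = 4, so first hash the key.
H(K): sum = 83+119+70+99+71+78+98 = 618 → 02 6a.
Zero-pad H(K) = 02 6a to 4 bytes: K' = 02 6a 00 00.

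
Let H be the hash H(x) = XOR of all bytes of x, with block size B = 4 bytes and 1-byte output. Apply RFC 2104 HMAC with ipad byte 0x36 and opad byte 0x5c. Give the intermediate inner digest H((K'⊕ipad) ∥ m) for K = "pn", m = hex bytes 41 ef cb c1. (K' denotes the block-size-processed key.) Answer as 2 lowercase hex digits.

Key "pn" = 70 6e is 2 bytes ≤ B = 4; zero-pad to 4 bytes: K' = 70 6e 00 00.
K' ⊕ ipad = 46 58 36 36.
Inner input = 46 58 36 36 ∥ 41 ef cb c1.
Inner hash: XOR 46⊕58⊕36⊕36⊕41⊕ef⊕cb⊕c1 = ba.

ba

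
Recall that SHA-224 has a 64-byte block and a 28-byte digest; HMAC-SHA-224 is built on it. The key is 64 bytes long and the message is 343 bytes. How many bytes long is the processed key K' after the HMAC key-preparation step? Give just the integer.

64

Key is 64 ≤ 64 bytes, zero-padded: |K'| = 64.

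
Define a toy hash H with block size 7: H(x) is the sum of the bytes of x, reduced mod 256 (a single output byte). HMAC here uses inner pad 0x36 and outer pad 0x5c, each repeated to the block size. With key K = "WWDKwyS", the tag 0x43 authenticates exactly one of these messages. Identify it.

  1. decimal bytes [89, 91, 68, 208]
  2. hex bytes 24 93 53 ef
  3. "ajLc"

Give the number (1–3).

Key "WWDKwyS" = 57 57 44 4b 77 79 53 is exactly B = 7 bytes: K' = 57 57 44 4b 77 79 53.
K' ⊕ ipad = 61 61 72 7d 41 4f 65; K' ⊕ opad = 0b 0b 18 17 2b 25 0f.
m1: inner = H(61 61 72 7d 41 4f 65 59 5b 44 d0) = 6e; tag = H(0b 0b 18 17 2b 25 0f 6e) = 12
m2: inner = H(61 61 72 7d 41 4f 65 24 93 53 ef) = 9f; tag = H(0b 0b 18 17 2b 25 0f 9f) = 43 ← matches
m3: inner = H(61 61 72 7d 41 4f 65 61 6a 4c 63) = 20; tag = H(0b 0b 18 17 2b 25 0f 20) = c4

2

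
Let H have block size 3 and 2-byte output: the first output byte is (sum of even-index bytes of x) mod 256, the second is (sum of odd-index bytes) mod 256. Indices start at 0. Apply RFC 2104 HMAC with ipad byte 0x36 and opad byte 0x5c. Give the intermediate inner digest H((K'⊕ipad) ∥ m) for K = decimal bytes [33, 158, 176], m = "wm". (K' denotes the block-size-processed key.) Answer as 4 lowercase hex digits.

0a1f

Key decimal bytes [33, 158, 176] = 21 9e b0 is exactly B = 3 bytes: K' = 21 9e b0.
K' ⊕ ipad = 17 a8 86.
Inner input = 17 a8 86 ∥ 77 6d.
Inner hash: even-index sum = 266 mod 256 = 10; odd-index sum = 287 mod 256 = 31 → 0a 1f.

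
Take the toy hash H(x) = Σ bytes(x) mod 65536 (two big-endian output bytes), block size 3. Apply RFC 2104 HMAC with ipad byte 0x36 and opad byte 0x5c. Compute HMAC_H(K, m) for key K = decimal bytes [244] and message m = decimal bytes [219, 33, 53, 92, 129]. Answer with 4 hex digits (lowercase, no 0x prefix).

Key decimal bytes [244] = f4 is 1 byte ≤ B = 3; zero-pad to 3 bytes: K' = f4 00 00.
K' ⊕ ipad = c2 36 36.  K' ⊕ opad = a8 5c 5c.
Inner input = (K'⊕ipad) ∥ m = c2 36 36 ∥ db 21 35 5c 81.
Inner hash: sum = 194+54+54+219+33+53+92+129 = 828 → 03 3c.
Outer input = (K'⊕opad) ∥ inner = a8 5c 5c ∥ 03 3c.
Outer hash (tag): sum = 168+92+92+3+60 = 415 → 01 9f.

019f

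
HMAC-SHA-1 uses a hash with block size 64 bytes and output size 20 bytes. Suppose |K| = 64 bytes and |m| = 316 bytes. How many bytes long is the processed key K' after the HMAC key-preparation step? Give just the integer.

Key is 64 ≤ 64 bytes, zero-padded: |K'| = 64.

64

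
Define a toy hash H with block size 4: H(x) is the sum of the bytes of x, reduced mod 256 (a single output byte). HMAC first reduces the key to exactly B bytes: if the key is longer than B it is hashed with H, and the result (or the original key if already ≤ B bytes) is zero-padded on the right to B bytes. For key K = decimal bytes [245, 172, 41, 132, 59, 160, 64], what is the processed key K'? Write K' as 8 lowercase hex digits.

|K| = 7 > B = 4, so first hash the key.
H(K): sum = 245+172+41+132+59+160+64 = 873; mod 256 = 105 → 69.
Zero-pad H(K) = 69 to 4 bytes: K' = 69 00 00 00.

69000000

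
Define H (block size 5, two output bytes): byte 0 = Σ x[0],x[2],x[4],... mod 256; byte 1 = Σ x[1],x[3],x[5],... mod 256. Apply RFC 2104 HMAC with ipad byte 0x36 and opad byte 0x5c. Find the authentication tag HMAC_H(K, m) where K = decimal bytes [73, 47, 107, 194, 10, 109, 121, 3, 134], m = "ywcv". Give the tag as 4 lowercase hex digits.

Key decimal bytes [73, 47, 107, 194, 10, 109, 121, 3, 134] = 49 2f 6b c2 0a 6d 79 03 86 is 9 bytes > B = 5, so hash it first: H(key) = bd 61, then zero-pad to 5 bytes: K' = bd 61 00 00 00.
K' ⊕ ipad = 8b 57 36 36 36.  K' ⊕ opad = e1 3d 5c 5c 5c.
Inner input = (K'⊕ipad) ∥ m = 8b 57 36 36 36 ∥ 79 77 63 76.
Inner hash: even-index sum = 484 mod 256 = 228; odd-index sum = 361 mod 256 = 105 → e4 69.
Outer input = (K'⊕opad) ∥ inner = e1 3d 5c 5c 5c ∥ e4 69.
Outer hash (tag): even-index sum = 514 mod 256 = 2; odd-index sum = 381 mod 256 = 125 → 02 7d.

027d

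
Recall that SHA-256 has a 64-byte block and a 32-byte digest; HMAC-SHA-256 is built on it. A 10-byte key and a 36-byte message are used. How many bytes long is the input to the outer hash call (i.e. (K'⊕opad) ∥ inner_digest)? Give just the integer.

Key is 10 ≤ 64 bytes, zero-padded: |K'| = 64.
Outer input = (K'⊕opad) ∥ H(inner) → 64 + 32 = 96 bytes.

96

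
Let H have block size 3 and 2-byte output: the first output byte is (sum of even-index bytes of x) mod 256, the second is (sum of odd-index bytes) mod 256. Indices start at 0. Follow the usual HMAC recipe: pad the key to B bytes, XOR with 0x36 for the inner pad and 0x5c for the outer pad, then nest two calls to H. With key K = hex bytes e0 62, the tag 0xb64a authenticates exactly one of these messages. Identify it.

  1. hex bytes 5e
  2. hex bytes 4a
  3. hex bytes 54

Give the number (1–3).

2

Key hex bytes e0 62 is 2 bytes ≤ B = 3; zero-pad to 3 bytes: K' = e0 62 00.
K' ⊕ ipad = d6 54 36; K' ⊕ opad = bc 3e 5c.
m1: inner = H(d6 54 36 5e) = 0c b2; tag = H(bc 3e 5c 0c b2) = ca4a
m2: inner = H(d6 54 36 4a) = 0c 9e; tag = H(bc 3e 5c 0c 9e) = b64a ← matches
m3: inner = H(d6 54 36 54) = 0c a8; tag = H(bc 3e 5c 0c a8) = c04a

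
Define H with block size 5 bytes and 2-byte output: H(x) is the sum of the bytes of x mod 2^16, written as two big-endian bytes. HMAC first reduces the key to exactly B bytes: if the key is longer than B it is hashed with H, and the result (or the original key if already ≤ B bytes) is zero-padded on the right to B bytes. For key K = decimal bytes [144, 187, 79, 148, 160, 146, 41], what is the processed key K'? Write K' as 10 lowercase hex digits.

0389000000

|K| = 7 > B = 5, so first hash the key.
H(K): sum = 144+187+79+148+160+146+41 = 905 → 03 89.
Zero-pad H(K) = 03 89 to 5 bytes: K' = 03 89 00 00 00.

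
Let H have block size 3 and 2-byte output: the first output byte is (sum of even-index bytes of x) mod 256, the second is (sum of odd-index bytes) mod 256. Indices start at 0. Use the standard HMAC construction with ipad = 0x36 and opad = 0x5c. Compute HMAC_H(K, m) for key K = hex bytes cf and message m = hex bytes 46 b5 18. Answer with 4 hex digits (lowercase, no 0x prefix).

8340

Key hex bytes cf is 1 byte ≤ B = 3; zero-pad to 3 bytes: K' = cf 00 00.
K' ⊕ ipad = f9 36 36.  K' ⊕ opad = 93 5c 5c.
Inner input = (K'⊕ipad) ∥ m = f9 36 36 ∥ 46 b5 18.
Inner hash: even-index sum = 484 mod 256 = 228; odd-index sum = 148 mod 256 = 148 → e4 94.
Outer input = (K'⊕opad) ∥ inner = 93 5c 5c ∥ e4 94.
Outer hash (tag): even-index sum = 387 mod 256 = 131; odd-index sum = 320 mod 256 = 64 → 83 40.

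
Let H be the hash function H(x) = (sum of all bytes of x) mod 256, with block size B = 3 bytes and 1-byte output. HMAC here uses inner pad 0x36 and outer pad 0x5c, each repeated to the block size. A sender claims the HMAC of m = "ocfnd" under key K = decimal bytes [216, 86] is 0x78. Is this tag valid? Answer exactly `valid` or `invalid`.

Key decimal bytes [216, 86] = d8 56 is 2 bytes ≤ B = 3; zero-pad to 3 bytes: K' = d8 56 00.
K' ⊕ ipad = ee 60 36; K' ⊕ opad = 84 0a 5c.
Inner hash: sum = 238+96+54+111+99+102+110+100 = 910; mod 256 = 142 → 8e.
Outer hash (recomputed tag): sum = 132+10+92+142 = 376; mod 256 = 120 → 78.
Recomputed tag = 78; claimed = 78 → match.

valid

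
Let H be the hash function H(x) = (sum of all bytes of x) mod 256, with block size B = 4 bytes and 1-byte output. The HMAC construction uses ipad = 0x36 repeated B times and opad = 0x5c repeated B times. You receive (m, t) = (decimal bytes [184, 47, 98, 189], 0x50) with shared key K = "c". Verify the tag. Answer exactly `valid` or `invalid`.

valid

Key "c" = 63 is 1 byte ≤ B = 4; zero-pad to 4 bytes: K' = 63 00 00 00.
K' ⊕ ipad = 55 36 36 36; K' ⊕ opad = 3f 5c 5c 5c.
Inner hash: sum = 85+54+54+54+184+47+98+189 = 765; mod 256 = 253 → fd.
Outer hash (recomputed tag): sum = 63+92+92+92+253 = 592; mod 256 = 80 → 50.
Recomputed tag = 50; claimed = 50 → match.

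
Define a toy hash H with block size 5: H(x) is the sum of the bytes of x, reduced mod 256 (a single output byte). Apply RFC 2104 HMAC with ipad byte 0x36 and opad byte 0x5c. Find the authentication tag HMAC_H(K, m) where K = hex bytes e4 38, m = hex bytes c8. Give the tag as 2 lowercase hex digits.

7a

Key hex bytes e4 38 is 2 bytes ≤ B = 5; zero-pad to 5 bytes: K' = e4 38 00 00 00.
K' ⊕ ipad = d2 0e 36 36 36.  K' ⊕ opad = b8 64 5c 5c 5c.
Inner input = (K'⊕ipad) ∥ m = d2 0e 36 36 36 ∥ c8.
Inner hash: sum = 210+14+54+54+54+200 = 586; mod 256 = 74 → 4a.
Outer input = (K'⊕opad) ∥ inner = b8 64 5c 5c 5c ∥ 4a.
Outer hash (tag): sum = 184+100+92+92+92+74 = 634; mod 256 = 122 → 7a.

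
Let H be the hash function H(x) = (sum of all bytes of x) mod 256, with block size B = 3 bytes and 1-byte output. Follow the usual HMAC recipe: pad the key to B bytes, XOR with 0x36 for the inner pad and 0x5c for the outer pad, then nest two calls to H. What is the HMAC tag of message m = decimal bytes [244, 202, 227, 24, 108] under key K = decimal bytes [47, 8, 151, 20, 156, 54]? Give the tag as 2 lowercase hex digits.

b3

Key decimal bytes [47, 8, 151, 20, 156, 54] = 2f 08 97 14 9c 36 is 6 bytes > B = 3, so hash it first: H(key) = b4, then zero-pad to 3 bytes: K' = b4 00 00.
K' ⊕ ipad = 82 36 36.  K' ⊕ opad = e8 5c 5c.
Inner input = (K'⊕ipad) ∥ m = 82 36 36 ∥ f4 ca e3 18 6c.
Inner hash: sum = 130+54+54+244+202+227+24+108 = 1043; mod 256 = 19 → 13.
Outer input = (K'⊕opad) ∥ inner = e8 5c 5c ∥ 13.
Outer hash (tag): sum = 232+92+92+19 = 435; mod 256 = 179 → b3.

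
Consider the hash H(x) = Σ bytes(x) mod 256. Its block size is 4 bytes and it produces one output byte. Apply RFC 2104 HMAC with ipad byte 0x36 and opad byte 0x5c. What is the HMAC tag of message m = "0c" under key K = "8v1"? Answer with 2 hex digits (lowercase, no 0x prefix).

Key "8v1" = 38 76 31 is 3 bytes ≤ B = 4; zero-pad to 4 bytes: K' = 38 76 31 00.
K' ⊕ ipad = 0e 40 07 36.  K' ⊕ opad = 64 2a 6d 5c.
Inner input = (K'⊕ipad) ∥ m = 0e 40 07 36 ∥ 30 63.
Inner hash: sum = 14+64+7+54+48+99 = 286; mod 256 = 30 → 1e.
Outer input = (K'⊕opad) ∥ inner = 64 2a 6d 5c ∥ 1e.
Outer hash (tag): sum = 100+42+109+92+30 = 373; mod 256 = 117 → 75.

75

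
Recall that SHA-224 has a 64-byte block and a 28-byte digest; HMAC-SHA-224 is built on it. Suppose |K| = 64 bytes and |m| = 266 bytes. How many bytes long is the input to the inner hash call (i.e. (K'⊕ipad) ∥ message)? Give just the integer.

330

Key is 64 ≤ 64 bytes, zero-padded: |K'| = 64.
Inner input = (K'⊕ipad) ∥ m → 64 + 266 = 330 bytes.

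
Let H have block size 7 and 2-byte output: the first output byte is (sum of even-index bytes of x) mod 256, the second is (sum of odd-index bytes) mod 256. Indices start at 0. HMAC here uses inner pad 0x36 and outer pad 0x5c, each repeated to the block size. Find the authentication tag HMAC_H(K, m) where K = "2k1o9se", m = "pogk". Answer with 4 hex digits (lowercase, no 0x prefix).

Key "2k1o9se" = 32 6b 31 6f 39 73 65 is exactly B = 7 bytes: K' = 32 6b 31 6f 39 73 65.
K' ⊕ ipad = 04 5d 07 59 0f 45 53.  K' ⊕ opad = 6e 37 6d 33 65 2f 39.
Inner input = (K'⊕ipad) ∥ m = 04 5d 07 59 0f 45 53 ∥ 70 6f 67 6b.
Inner hash: even-index sum = 327 mod 256 = 71; odd-index sum = 466 mod 256 = 210 → 47 d2.
Outer input = (K'⊕opad) ∥ inner = 6e 37 6d 33 65 2f 39 ∥ 47 d2.
Outer hash (tag): even-index sum = 587 mod 256 = 75; odd-index sum = 224 mod 256 = 224 → 4b e0.

4be0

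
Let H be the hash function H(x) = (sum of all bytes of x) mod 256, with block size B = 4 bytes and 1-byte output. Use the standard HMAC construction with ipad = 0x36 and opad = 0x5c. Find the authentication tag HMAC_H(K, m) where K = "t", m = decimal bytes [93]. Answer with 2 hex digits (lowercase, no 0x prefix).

Key "t" = 74 is 1 byte ≤ B = 4; zero-pad to 4 bytes: K' = 74 00 00 00.
K' ⊕ ipad = 42 36 36 36.  K' ⊕ opad = 28 5c 5c 5c.
Inner input = (K'⊕ipad) ∥ m = 42 36 36 36 ∥ 5d.
Inner hash: sum = 66+54+54+54+93 = 321; mod 256 = 65 → 41.
Outer input = (K'⊕opad) ∥ inner = 28 5c 5c 5c ∥ 41.
Outer hash (tag): sum = 40+92+92+92+65 = 381; mod 256 = 125 → 7d.

7d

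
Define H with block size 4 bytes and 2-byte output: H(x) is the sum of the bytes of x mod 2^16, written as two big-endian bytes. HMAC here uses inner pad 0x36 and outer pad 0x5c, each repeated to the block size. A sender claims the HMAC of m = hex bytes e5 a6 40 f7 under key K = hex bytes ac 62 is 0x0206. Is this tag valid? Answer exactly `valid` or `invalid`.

Key hex bytes ac 62 is 2 bytes ≤ B = 4; zero-pad to 4 bytes: K' = ac 62 00 00.
K' ⊕ ipad = 9a 54 36 36; K' ⊕ opad = f0 3e 5c 5c.
Inner hash: sum = 154+84+54+54+229+166+64+247 = 1052 → 04 1c.
Outer hash (recomputed tag): sum = 240+62+92+92+4+28 = 518 → 02 06.
Recomputed tag = 0206; claimed = 0206 → match.

valid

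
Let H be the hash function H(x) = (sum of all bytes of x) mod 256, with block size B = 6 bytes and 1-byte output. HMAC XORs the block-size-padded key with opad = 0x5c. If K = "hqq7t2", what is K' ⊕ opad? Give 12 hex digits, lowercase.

Key "hqq7t2" = 68 71 71 37 74 32 is exactly B = 6 bytes: K' = 68 71 71 37 74 32.
XOR each byte with 0x5c: 68⊕5c=34, 71⊕5c=2d, 71⊕5c=2d, 37⊕5c=6b, 74⊕5c=28, 32⊕5c=6e.

342d2d6b286e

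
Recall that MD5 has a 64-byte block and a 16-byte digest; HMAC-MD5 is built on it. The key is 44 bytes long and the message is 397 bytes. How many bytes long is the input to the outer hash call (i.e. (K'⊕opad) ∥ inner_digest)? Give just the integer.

Key is 44 ≤ 64 bytes, zero-padded: |K'| = 64.
Outer input = (K'⊕opad) ∥ H(inner) → 64 + 16 = 80 bytes.

80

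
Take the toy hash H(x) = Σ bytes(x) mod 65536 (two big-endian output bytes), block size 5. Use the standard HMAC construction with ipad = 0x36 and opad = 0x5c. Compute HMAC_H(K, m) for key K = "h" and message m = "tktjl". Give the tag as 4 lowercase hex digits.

Key "h" = 68 is 1 byte ≤ B = 5; zero-pad to 5 bytes: K' = 68 00 00 00 00.
K' ⊕ ipad = 5e 36 36 36 36.  K' ⊕ opad = 34 5c 5c 5c 5c.
Inner input = (K'⊕ipad) ∥ m = 5e 36 36 36 36 ∥ 74 6b 74 6a 6c.
Inner hash: sum = 94+54+54+54+54+116+107+116+106+108 = 863 → 03 5f.
Outer input = (K'⊕opad) ∥ inner = 34 5c 5c 5c 5c ∥ 03 5f.
Outer hash (tag): sum = 52+92+92+92+92+3+95 = 518 → 02 06.

0206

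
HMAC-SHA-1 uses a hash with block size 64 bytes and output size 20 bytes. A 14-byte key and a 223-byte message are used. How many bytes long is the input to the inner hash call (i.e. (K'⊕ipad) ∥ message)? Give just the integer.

287

Key is 14 ≤ 64 bytes, zero-padded: |K'| = 64.
Inner input = (K'⊕ipad) ∥ m → 64 + 223 = 287 bytes.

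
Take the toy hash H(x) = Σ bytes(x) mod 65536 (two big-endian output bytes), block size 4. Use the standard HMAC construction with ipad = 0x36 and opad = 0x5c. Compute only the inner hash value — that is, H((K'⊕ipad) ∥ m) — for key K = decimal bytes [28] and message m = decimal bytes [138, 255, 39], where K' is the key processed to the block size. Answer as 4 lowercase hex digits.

Key decimal bytes [28] = 1c is 1 byte ≤ B = 4; zero-pad to 4 bytes: K' = 1c 00 00 00.
K' ⊕ ipad = 2a 36 36 36.
Inner input = 2a 36 36 36 ∥ 8a ff 27.
Inner hash: sum = 42+54+54+54+138+255+39 = 636 → 02 7c.

027c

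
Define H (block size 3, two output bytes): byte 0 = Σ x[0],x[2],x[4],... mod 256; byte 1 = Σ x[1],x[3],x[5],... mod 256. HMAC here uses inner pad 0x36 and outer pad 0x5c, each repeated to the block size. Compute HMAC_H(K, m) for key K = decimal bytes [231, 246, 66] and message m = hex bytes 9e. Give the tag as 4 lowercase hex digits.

37ef

Key decimal bytes [231, 246, 66] = e7 f6 42 is exactly B = 3 bytes: K' = e7 f6 42.
K' ⊕ ipad = d1 c0 74.  K' ⊕ opad = bb aa 1e.
Inner input = (K'⊕ipad) ∥ m = d1 c0 74 ∥ 9e.
Inner hash: even-index sum = 325 mod 256 = 69; odd-index sum = 350 mod 256 = 94 → 45 5e.
Outer input = (K'⊕opad) ∥ inner = bb aa 1e ∥ 45 5e.
Outer hash (tag): even-index sum = 311 mod 256 = 55; odd-index sum = 239 mod 256 = 239 → 37 ef.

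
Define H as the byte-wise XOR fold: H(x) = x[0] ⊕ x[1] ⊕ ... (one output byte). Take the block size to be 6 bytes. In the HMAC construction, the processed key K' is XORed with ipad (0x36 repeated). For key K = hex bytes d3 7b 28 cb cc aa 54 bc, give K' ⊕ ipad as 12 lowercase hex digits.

Key hex bytes d3 7b 28 cb cc aa 54 bc is 8 bytes > B = 6, so hash it first: H(key) = c5, then zero-pad to 6 bytes: K' = c5 00 00 00 00 00.
XOR each byte with 0x36: c5⊕36=f3, 00⊕36=36, 00⊕36=36, 00⊕36=36, 00⊕36=36, 00⊕36=36.

f33636363636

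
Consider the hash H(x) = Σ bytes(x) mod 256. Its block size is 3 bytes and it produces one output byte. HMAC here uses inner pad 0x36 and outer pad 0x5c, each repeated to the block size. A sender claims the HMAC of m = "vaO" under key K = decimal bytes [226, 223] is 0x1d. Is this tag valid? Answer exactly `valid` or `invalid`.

invalid

Key decimal bytes [226, 223] = e2 df is 2 bytes ≤ B = 3; zero-pad to 3 bytes: K' = e2 df 00.
K' ⊕ ipad = d4 e9 36; K' ⊕ opad = be 83 5c.
Inner hash: sum = 212+233+54+118+97+79 = 793; mod 256 = 25 → 19.
Outer hash (recomputed tag): sum = 190+131+92+25 = 438; mod 256 = 182 → b6.
Recomputed tag = b6; claimed = 1d → mismatch.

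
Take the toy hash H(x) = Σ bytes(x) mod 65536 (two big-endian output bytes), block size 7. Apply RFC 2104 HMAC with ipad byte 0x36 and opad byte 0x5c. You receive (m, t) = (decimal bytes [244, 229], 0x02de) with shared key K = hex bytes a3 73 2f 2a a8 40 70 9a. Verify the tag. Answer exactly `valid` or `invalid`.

Key hex bytes a3 73 2f 2a a8 40 70 9a is 8 bytes > B = 7, so hash it first: H(key) = 03 61, then zero-pad to 7 bytes: K' = 03 61 00 00 00 00 00.
K' ⊕ ipad = 35 57 36 36 36 36 36; K' ⊕ opad = 5f 3d 5c 5c 5c 5c 5c.
Inner hash: sum = 53+87+54+54+54+54+54+244+229 = 883 → 03 73.
Outer hash (recomputed tag): sum = 95+61+92+92+92+92+92+3+115 = 734 → 02 de.
Recomputed tag = 02de; claimed = 02de → match.

valid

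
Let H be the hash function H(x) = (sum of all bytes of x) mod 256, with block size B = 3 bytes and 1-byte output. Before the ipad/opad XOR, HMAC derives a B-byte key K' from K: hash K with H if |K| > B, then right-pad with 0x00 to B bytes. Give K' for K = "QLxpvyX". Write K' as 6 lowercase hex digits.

|K| = 7 > B = 3, so first hash the key.
H(K): sum = 81+76+120+112+118+121+88 = 716; mod 256 = 204 → cc.
Zero-pad H(K) = cc to 3 bytes: K' = cc 00 00.

cc0000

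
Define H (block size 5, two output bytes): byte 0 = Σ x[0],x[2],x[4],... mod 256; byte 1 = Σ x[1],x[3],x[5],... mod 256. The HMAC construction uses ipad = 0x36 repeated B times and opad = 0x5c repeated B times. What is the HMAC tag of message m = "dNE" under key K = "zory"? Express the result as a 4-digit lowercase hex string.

Key "zory" = 7a 6f 72 79 is 4 bytes ≤ B = 5; zero-pad to 5 bytes: K' = 7a 6f 72 79 00.
K' ⊕ ipad = 4c 59 44 4f 36.  K' ⊕ opad = 26 33 2e 25 5c.
Inner input = (K'⊕ipad) ∥ m = 4c 59 44 4f 36 ∥ 64 4e 45.
Inner hash: even-index sum = 276 mod 256 = 20; odd-index sum = 337 mod 256 = 81 → 14 51.
Outer input = (K'⊕opad) ∥ inner = 26 33 2e 25 5c ∥ 14 51.
Outer hash (tag): even-index sum = 257 mod 256 = 1; odd-index sum = 108 mod 256 = 108 → 01 6c.

016c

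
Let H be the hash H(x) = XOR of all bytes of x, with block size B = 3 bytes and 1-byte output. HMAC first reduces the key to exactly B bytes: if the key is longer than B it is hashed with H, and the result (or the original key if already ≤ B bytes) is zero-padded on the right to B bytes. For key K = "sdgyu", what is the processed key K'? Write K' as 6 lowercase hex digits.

7c0000

|K| = 5 > B = 3, so first hash the key.
H(K): XOR 73⊕64⊕67⊕79⊕75 = 7c.
Zero-pad H(K) = 7c to 3 bytes: K' = 7c 00 00.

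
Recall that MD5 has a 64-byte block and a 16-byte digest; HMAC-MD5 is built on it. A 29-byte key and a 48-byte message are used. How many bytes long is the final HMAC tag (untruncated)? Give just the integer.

The tag is one MD5 digest: 16 bytes.

16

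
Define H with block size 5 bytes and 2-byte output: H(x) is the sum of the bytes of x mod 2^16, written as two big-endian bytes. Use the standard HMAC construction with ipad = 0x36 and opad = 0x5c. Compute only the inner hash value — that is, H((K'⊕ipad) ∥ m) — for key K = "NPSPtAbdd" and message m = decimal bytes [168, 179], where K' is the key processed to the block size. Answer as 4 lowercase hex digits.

0248

Key "NPSPtAbdd" = 4e 50 53 50 74 41 62 64 64 is 9 bytes > B = 5, so hash it first: H(key) = 03 20, then zero-pad to 5 bytes: K' = 03 20 00 00 00.
K' ⊕ ipad = 35 16 36 36 36.
Inner input = 35 16 36 36 36 ∥ a8 b3.
Inner hash: sum = 53+22+54+54+54+168+179 = 584 → 02 48.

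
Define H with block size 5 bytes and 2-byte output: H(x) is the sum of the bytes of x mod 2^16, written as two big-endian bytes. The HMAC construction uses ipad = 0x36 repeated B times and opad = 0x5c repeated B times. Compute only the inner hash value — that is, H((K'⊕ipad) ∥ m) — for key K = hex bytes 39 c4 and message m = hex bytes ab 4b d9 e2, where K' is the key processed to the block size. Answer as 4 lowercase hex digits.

Key hex bytes 39 c4 is 2 bytes ≤ B = 5; zero-pad to 5 bytes: K' = 39 c4 00 00 00.
K' ⊕ ipad = 0f f2 36 36 36.
Inner input = 0f f2 36 36 36 ∥ ab 4b d9 e2.
Inner hash: sum = 15+242+54+54+54+171+75+217+226 = 1108 → 04 54.

0454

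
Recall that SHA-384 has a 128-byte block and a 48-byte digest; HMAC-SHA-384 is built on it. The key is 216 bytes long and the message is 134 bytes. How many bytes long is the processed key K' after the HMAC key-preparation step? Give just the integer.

Key is 216 > 128 bytes, so it is hashed to 48 bytes then zero-padded to 128: |K'| = 128.

128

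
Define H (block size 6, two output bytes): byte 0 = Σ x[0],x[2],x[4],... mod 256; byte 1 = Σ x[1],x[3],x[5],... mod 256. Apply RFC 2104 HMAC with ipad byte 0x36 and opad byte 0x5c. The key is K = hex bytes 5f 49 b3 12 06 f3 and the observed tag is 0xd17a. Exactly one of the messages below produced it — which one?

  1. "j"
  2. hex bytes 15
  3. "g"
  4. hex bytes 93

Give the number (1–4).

Key hex bytes 5f 49 b3 12 06 f3 is exactly B = 6 bytes: K' = 5f 49 b3 12 06 f3.
K' ⊕ ipad = 69 7f 85 24 30 c5; K' ⊕ opad = 03 15 ef 4e 5a af.
m1: inner = H(69 7f 85 24 30 c5 6a) = 88 68; tag = H(03 15 ef 4e 5a af 88 68) = d47a
m2: inner = H(69 7f 85 24 30 c5 15) = 33 68; tag = H(03 15 ef 4e 5a af 33 68) = 7f7a
m3: inner = H(69 7f 85 24 30 c5 67) = 85 68; tag = H(03 15 ef 4e 5a af 85 68) = d17a ← matches
m4: inner = H(69 7f 85 24 30 c5 93) = b1 68; tag = H(03 15 ef 4e 5a af b1 68) = fd7a

3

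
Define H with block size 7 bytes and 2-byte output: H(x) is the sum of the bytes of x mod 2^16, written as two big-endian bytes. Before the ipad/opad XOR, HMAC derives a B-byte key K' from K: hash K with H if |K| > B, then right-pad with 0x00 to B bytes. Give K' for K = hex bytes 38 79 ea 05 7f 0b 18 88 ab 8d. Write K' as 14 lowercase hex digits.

|K| = 10 > B = 7, so first hash the key.
H(K): sum = 56+121+234+5+127+11+24+136+171+141 = 1026 → 04 02.
Zero-pad H(K) = 04 02 to 7 bytes: K' = 04 02 00 00 00 00 00.

04020000000000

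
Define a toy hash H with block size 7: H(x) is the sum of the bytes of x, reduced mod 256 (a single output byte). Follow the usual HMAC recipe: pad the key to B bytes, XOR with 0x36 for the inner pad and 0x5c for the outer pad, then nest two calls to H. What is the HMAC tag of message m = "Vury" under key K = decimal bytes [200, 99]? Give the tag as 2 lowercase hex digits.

Key decimal bytes [200, 99] = c8 63 is 2 bytes ≤ B = 7; zero-pad to 7 bytes: K' = c8 63 00 00 00 00 00.
K' ⊕ ipad = fe 55 36 36 36 36 36.  K' ⊕ opad = 94 3f 5c 5c 5c 5c 5c.
Inner input = (K'⊕ipad) ∥ m = fe 55 36 36 36 36 36 ∥ 56 75 72 79.
Inner hash: sum = 254+85+54+54+54+54+54+86+117+114+121 = 1047; mod 256 = 23 → 17.
Outer input = (K'⊕opad) ∥ inner = 94 3f 5c 5c 5c 5c 5c ∥ 17.
Outer hash (tag): sum = 148+63+92+92+92+92+92+23 = 694; mod 256 = 182 → b6.

b6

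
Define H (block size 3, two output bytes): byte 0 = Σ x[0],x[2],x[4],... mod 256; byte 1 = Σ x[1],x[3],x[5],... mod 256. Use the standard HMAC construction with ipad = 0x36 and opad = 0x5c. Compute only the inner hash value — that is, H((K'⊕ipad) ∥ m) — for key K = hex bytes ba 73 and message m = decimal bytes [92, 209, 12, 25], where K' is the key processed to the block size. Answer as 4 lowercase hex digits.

acad

Key hex bytes ba 73 is 2 bytes ≤ B = 3; zero-pad to 3 bytes: K' = ba 73 00.
K' ⊕ ipad = 8c 45 36.
Inner input = 8c 45 36 ∥ 5c d1 0c 19.
Inner hash: even-index sum = 428 mod 256 = 172; odd-index sum = 173 mod 256 = 173 → ac ad.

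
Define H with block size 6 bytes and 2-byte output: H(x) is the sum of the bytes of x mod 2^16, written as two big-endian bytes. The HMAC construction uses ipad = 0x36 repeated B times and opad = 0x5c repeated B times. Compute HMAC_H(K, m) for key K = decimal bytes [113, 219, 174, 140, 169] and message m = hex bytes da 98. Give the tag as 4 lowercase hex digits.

0498

Key decimal bytes [113, 219, 174, 140, 169] = 71 db ae 8c a9 is 5 bytes ≤ B = 6; zero-pad to 6 bytes: K' = 71 db ae 8c a9 00.
K' ⊕ ipad = 47 ed 98 ba 9f 36.  K' ⊕ opad = 2d 87 f2 d0 f5 5c.
Inner input = (K'⊕ipad) ∥ m = 47 ed 98 ba 9f 36 ∥ da 98.
Inner hash: sum = 71+237+152+186+159+54+218+152 = 1229 → 04 cd.
Outer input = (K'⊕opad) ∥ inner = 2d 87 f2 d0 f5 5c ∥ 04 cd.
Outer hash (tag): sum = 45+135+242+208+245+92+4+205 = 1176 → 04 98.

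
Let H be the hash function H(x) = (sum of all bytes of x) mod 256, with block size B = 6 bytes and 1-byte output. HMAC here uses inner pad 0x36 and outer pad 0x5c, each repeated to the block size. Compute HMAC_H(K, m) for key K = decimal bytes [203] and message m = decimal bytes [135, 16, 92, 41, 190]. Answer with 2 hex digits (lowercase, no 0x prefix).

Key decimal bytes [203] = cb is 1 byte ≤ B = 6; zero-pad to 6 bytes: K' = cb 00 00 00 00 00.
K' ⊕ ipad = fd 36 36 36 36 36.  K' ⊕ opad = 97 5c 5c 5c 5c 5c.
Inner input = (K'⊕ipad) ∥ m = fd 36 36 36 36 36 ∥ 87 10 5c 29 be.
Inner hash: sum = 253+54+54+54+54+54+135+16+92+41+190 = 997; mod 256 = 229 → e5.
Outer input = (K'⊕opad) ∥ inner = 97 5c 5c 5c 5c 5c ∥ e5.
Outer hash (tag): sum = 151+92+92+92+92+92+229 = 840; mod 256 = 72 → 48.

48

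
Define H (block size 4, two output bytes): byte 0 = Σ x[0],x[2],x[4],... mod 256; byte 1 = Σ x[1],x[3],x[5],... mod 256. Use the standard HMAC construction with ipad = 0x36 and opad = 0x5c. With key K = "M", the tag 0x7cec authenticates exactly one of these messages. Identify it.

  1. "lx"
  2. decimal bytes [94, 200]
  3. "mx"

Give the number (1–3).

2

Key "M" = 4d is 1 byte ≤ B = 4; zero-pad to 4 bytes: K' = 4d 00 00 00.
K' ⊕ ipad = 7b 36 36 36; K' ⊕ opad = 11 5c 5c 5c.
m1: inner = H(7b 36 36 36 6c 78) = 1d e4; tag = H(11 5c 5c 5c 1d e4) = 8a9c
m2: inner = H(7b 36 36 36 5e c8) = 0f 34; tag = H(11 5c 5c 5c 0f 34) = 7cec ← matches
m3: inner = H(7b 36 36 36 6d 78) = 1e e4; tag = H(11 5c 5c 5c 1e e4) = 8b9c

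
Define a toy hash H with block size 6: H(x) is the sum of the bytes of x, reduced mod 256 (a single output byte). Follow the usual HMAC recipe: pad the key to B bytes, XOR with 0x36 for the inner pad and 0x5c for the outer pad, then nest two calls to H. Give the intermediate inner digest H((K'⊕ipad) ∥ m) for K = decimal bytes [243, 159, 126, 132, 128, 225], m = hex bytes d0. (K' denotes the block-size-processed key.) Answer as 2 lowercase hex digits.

Key decimal bytes [243, 159, 126, 132, 128, 225] = f3 9f 7e 84 80 e1 is exactly B = 6 bytes: K' = f3 9f 7e 84 80 e1.
K' ⊕ ipad = c5 a9 48 b2 b6 d7.
Inner input = c5 a9 48 b2 b6 d7 ∥ d0.
Inner hash: sum = 197+169+72+178+182+215+208 = 1221; mod 256 = 197 → c5.

c5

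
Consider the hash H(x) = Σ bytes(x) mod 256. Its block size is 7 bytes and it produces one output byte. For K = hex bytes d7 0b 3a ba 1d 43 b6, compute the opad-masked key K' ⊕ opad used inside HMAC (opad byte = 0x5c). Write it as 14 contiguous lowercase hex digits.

Key hex bytes d7 0b 3a ba 1d 43 b6 is exactly B = 7 bytes: K' = d7 0b 3a ba 1d 43 b6.
XOR each byte with 0x5c: d7⊕5c=8b, 0b⊕5c=57, 3a⊕5c=66, ba⊕5c=e6, 1d⊕5c=41, 43⊕5c=1f, b6⊕5c=ea.

8b5766e6411fea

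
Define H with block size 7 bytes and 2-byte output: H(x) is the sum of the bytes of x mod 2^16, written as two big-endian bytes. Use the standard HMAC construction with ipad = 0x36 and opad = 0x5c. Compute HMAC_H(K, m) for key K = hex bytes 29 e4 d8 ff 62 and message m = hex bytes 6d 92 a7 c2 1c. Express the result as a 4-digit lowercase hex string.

Key hex bytes 29 e4 d8 ff 62 is 5 bytes ≤ B = 7; zero-pad to 7 bytes: K' = 29 e4 d8 ff 62 00 00.
K' ⊕ ipad = 1f d2 ee c9 54 36 36.  K' ⊕ opad = 75 b8 84 a3 3e 5c 5c.
Inner input = (K'⊕ipad) ∥ m = 1f d2 ee c9 54 36 36 ∥ 6d 92 a7 c2 1c.
Inner hash: sum = 31+210+238+201+84+54+54+109+146+167+194+28 = 1516 → 05 ec.
Outer input = (K'⊕opad) ∥ inner = 75 b8 84 a3 3e 5c 5c ∥ 05 ec.
Outer hash (tag): sum = 117+184+132+163+62+92+92+5+236 = 1083 → 04 3b.

043b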